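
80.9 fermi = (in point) 2.293e-10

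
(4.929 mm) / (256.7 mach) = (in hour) 1.566e-11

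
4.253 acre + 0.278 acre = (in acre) 4.531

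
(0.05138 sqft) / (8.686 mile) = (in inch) 1.344e-05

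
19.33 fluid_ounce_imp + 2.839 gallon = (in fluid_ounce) 382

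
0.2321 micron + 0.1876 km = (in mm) 1.876e+05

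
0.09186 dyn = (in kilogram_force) 9.367e-08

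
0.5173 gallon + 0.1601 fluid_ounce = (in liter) 1.963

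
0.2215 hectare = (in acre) 0.5473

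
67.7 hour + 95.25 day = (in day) 98.07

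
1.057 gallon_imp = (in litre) 4.805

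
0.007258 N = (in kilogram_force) 0.0007401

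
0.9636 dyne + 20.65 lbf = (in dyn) 9.186e+06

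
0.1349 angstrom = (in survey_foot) 4.426e-11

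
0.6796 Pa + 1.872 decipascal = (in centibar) 0.0008668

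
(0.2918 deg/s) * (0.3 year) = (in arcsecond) 9.938e+09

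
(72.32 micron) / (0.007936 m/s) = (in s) 0.009113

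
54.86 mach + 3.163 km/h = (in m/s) 1.868e+04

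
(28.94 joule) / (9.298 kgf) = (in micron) 3.174e+05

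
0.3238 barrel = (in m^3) 0.05148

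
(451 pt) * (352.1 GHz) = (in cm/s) 5.602e+12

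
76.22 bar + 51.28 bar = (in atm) 125.8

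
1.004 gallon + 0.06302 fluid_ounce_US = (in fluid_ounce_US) 128.6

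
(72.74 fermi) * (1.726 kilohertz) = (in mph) 2.808e-10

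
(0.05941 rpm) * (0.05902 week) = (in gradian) 1.414e+04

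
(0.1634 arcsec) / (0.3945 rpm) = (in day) 2.219e-10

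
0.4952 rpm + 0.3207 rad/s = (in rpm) 3.558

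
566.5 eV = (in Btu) 8.603e-20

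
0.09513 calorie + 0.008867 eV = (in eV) 2.484e+18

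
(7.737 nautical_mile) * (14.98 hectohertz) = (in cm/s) 2.146e+09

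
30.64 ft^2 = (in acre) 0.0007034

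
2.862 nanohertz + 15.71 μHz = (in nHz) 1.571e+04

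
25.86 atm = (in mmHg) 1.965e+04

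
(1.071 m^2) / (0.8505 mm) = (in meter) 1259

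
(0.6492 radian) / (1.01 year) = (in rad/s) 2.038e-08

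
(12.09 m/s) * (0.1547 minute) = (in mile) 0.06973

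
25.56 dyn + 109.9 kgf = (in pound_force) 242.3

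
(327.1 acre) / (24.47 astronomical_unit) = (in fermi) 3.616e+08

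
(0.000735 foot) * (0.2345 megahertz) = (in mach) 0.1543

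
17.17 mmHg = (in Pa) 2289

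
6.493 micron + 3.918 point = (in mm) 1.389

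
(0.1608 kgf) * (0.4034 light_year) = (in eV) 3.756e+34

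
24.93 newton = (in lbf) 5.604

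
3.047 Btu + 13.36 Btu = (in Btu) 16.41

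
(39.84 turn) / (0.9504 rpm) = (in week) 0.004159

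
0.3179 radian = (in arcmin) 1093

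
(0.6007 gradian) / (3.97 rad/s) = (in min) 3.961e-05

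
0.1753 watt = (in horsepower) 0.0002351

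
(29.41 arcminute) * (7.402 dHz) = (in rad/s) 0.006332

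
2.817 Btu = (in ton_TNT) 7.103e-07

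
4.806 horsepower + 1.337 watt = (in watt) 3585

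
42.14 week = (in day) 295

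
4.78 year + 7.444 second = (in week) 249.2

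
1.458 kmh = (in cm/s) 40.5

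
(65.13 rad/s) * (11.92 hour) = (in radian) 2.795e+06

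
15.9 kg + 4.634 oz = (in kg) 16.03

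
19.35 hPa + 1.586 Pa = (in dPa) 1.937e+04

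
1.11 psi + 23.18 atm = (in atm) 23.26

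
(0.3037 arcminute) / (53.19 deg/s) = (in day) 1.101e-09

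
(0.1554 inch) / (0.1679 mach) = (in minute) 1.151e-06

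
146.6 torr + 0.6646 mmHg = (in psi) 2.848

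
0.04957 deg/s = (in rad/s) 0.0008652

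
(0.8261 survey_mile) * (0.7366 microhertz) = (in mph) 0.002191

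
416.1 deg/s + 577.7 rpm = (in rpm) 647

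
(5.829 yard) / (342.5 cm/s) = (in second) 1.556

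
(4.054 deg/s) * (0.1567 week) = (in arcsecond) 1.383e+09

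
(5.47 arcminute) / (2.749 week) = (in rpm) 9.139e-09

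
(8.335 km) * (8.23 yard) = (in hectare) 6.273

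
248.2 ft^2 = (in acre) 0.005698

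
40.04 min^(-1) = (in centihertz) 66.73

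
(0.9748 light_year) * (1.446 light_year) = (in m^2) 1.262e+32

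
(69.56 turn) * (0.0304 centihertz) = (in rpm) 1.269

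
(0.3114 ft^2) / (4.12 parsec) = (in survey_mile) 1.414e-22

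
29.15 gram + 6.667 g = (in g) 35.82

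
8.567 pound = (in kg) 3.886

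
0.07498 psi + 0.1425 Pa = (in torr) 3.879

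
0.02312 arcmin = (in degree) 0.0003853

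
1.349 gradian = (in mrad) 21.19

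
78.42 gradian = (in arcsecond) 2.541e+05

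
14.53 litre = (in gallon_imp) 3.196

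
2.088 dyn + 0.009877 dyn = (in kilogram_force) 2.139e-06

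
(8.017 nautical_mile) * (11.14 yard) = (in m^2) 1.512e+05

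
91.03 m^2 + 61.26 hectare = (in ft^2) 6.595e+06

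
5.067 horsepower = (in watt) 3778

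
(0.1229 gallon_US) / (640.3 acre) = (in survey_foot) 5.89e-10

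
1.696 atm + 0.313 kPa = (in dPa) 1.722e+06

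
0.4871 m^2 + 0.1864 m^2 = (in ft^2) 7.249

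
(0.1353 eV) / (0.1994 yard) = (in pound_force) 2.673e-20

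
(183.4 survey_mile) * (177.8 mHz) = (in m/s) 5.248e+04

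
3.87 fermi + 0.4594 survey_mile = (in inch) 2.911e+04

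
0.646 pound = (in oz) 10.34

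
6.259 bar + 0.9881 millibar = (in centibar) 626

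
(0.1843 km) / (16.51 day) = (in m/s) 0.0001292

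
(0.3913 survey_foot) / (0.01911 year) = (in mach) 5.812e-10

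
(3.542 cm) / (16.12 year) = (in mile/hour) 1.559e-10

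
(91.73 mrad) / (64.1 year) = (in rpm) 4.333e-10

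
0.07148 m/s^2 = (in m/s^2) 0.07148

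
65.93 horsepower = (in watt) 4.916e+04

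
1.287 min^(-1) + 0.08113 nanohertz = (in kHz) 2.145e-05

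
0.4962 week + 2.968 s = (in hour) 83.36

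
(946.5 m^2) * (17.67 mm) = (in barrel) 105.2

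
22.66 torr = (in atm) 0.02982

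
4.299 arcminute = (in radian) 0.001251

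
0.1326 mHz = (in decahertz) 1.326e-05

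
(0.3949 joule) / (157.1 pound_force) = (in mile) 3.511e-07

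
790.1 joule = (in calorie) 188.8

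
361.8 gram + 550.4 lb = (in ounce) 8819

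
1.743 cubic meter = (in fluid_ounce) 5.894e+04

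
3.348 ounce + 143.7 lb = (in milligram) 6.528e+07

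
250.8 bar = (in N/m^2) 2.508e+07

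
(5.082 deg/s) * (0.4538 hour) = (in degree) 8302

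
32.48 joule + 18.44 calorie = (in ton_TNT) 2.62e-08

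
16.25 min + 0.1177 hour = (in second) 1399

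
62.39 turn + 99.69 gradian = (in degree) 2.255e+04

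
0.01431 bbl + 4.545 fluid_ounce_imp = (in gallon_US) 0.6351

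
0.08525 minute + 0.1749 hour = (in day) 0.007347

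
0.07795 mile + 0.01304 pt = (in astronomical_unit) 8.386e-10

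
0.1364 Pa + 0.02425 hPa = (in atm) 2.528e-05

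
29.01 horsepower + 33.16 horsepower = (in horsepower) 62.17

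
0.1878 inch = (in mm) 4.77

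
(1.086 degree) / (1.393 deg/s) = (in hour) 0.0002166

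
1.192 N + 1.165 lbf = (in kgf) 0.65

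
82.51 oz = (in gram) 2339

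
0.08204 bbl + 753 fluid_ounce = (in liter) 35.31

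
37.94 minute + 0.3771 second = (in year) 7.22e-05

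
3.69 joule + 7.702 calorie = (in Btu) 0.03404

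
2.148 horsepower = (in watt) 1602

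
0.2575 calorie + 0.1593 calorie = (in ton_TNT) 4.168e-10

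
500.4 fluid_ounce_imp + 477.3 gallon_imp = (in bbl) 13.74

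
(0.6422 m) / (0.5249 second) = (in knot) 2.378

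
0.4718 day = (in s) 4.076e+04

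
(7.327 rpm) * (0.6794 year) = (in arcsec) 3.391e+12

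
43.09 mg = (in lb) 9.5e-05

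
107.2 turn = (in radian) 673.6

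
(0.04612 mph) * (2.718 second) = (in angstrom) 5.604e+08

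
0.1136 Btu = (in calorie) 28.65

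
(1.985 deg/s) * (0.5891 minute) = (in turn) 0.1949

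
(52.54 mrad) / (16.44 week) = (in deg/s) 3.028e-07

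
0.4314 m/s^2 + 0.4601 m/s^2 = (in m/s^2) 0.8915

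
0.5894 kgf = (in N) 5.78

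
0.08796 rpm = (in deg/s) 0.5278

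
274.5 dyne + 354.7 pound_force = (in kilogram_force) 160.9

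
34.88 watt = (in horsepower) 0.04677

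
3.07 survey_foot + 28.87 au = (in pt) 1.224e+16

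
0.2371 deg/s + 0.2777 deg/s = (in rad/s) 0.008985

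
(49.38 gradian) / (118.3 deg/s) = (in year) 1.191e-08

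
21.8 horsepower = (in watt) 1.626e+04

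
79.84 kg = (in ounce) 2816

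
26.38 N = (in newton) 26.38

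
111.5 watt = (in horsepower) 0.1495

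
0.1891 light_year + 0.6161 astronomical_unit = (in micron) 1.789e+21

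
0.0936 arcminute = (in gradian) 0.001733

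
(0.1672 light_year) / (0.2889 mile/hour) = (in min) 2.041e+14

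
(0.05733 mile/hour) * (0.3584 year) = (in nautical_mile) 156.4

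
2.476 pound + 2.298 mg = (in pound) 2.476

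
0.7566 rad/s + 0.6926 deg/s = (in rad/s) 0.7687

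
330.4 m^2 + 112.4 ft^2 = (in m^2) 340.8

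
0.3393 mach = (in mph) 258.4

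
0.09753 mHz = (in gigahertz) 9.753e-14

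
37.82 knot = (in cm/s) 1946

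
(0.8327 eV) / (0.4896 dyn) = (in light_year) 2.88e-30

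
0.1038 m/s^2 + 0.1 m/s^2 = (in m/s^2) 0.2038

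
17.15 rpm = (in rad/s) 1.796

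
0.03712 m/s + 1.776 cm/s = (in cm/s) 5.488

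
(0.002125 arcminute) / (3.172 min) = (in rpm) 3.102e-08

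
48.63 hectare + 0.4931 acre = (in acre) 120.7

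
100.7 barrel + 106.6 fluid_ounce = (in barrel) 100.7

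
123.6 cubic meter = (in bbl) 777.4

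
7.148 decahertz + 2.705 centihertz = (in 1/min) 4290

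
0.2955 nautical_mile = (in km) 0.5473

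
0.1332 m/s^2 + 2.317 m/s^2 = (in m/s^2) 2.45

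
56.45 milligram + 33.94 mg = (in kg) 9.039e-05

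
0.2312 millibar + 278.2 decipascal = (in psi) 0.007388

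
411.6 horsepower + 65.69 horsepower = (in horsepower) 477.3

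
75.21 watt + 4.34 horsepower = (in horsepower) 4.441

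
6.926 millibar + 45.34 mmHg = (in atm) 0.06649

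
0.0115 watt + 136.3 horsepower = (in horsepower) 136.3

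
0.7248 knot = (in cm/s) 37.29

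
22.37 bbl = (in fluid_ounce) 1.203e+05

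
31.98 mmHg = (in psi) 0.6184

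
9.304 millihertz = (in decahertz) 0.0009304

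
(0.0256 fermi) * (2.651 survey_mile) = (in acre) 2.699e-17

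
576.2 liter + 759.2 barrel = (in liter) 1.213e+05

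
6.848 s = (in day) 7.926e-05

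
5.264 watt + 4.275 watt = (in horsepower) 0.01279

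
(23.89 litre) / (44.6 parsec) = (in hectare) 1.736e-24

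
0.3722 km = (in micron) 3.722e+08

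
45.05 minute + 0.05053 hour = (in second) 2885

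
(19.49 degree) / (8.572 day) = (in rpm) 4.386e-06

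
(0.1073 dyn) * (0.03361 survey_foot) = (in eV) 6.861e+10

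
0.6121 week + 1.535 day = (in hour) 139.7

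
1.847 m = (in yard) 2.02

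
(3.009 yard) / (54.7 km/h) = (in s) 0.1811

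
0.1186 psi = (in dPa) 8177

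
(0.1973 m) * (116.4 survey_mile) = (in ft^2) 3.978e+05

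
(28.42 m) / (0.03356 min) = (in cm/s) 1411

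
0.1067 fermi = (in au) 7.132e-28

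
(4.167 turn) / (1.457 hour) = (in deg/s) 0.286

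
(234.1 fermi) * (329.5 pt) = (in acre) 6.724e-18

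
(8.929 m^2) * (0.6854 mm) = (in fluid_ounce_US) 206.9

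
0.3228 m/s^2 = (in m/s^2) 0.3228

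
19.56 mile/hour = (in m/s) 8.744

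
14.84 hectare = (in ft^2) 1.597e+06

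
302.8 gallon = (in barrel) 7.21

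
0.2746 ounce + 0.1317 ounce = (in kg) 0.01152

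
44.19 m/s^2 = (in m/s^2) 44.19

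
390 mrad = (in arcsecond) 8.044e+04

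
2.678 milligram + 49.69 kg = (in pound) 109.5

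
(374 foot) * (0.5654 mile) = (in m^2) 1.037e+05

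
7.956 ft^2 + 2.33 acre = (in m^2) 9430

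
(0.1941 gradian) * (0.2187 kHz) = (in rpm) 6.367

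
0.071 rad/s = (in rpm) 0.678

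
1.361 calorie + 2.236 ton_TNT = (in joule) 9.355e+09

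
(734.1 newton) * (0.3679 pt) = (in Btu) 9.03e-05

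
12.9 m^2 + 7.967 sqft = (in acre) 0.003371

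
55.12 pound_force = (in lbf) 55.12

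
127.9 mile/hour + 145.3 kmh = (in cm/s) 9754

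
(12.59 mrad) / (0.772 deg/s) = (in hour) 0.0002596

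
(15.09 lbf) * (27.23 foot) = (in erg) 5.571e+09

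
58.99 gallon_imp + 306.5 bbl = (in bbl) 308.2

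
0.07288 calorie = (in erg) 3.049e+06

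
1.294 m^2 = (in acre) 0.0003198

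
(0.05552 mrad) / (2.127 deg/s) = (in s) 0.001496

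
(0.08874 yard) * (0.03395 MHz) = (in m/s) 2755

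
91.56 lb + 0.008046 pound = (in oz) 1465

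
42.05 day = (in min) 6.055e+04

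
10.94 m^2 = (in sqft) 117.8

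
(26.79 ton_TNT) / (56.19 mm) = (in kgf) 2.034e+11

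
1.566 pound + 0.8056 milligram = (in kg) 0.7103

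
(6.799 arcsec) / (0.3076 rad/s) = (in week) 1.772e-10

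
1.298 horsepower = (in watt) 967.9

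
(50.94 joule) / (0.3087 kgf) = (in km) 0.01683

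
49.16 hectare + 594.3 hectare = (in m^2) 6.435e+06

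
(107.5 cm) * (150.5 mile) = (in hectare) 26.04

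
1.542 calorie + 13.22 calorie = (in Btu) 0.05854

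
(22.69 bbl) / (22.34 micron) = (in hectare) 16.15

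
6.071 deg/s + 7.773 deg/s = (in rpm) 2.307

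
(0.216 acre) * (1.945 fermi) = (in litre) 1.7e-09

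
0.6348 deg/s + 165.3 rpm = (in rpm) 165.4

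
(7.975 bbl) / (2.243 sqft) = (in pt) 1.725e+04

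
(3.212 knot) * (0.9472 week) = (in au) 6.328e-06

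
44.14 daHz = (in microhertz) 4.414e+08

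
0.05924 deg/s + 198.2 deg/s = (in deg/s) 198.3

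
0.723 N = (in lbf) 0.1625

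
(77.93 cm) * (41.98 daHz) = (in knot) 635.9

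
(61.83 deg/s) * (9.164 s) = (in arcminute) 3.4e+04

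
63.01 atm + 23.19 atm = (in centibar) 8734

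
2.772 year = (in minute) 1.457e+06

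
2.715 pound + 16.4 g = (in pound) 2.751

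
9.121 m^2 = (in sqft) 98.18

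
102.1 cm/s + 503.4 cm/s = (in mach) 0.01778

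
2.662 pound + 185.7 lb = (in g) 8.544e+04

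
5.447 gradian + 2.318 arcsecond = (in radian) 0.08557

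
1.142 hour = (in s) 4111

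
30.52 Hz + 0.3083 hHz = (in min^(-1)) 3681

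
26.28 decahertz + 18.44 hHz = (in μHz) 2.107e+09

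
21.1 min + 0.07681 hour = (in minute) 25.71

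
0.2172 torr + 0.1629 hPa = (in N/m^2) 45.25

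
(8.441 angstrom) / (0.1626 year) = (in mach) 4.834e-19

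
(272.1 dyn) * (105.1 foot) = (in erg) 8.717e+05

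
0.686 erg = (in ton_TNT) 1.64e-17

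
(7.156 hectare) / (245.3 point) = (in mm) 8.269e+08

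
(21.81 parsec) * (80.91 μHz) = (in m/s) 5.445e+13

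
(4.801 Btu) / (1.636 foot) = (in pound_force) 2284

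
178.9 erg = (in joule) 1.789e-05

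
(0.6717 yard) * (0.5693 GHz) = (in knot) 6.797e+08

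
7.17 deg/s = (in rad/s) 0.1251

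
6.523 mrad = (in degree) 0.3737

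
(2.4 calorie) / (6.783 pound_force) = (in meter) 0.3328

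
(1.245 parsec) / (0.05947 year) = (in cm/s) 2.048e+12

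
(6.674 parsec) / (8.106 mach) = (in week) 1.234e+08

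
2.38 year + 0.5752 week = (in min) 1.257e+06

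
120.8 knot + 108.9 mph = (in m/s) 110.8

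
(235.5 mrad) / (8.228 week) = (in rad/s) 4.732e-08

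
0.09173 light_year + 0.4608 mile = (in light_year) 0.09173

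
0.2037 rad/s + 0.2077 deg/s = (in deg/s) 11.88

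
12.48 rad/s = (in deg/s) 715.1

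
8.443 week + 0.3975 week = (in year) 0.1695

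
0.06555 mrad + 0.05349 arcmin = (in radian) 8.111e-05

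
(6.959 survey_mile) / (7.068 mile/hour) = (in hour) 0.9846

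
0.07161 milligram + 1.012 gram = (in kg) 0.001012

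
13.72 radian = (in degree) 786.1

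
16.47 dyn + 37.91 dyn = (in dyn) 54.38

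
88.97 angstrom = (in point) 2.522e-05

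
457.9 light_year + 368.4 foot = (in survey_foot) 1.421e+19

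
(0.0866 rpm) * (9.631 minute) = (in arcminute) 1.802e+04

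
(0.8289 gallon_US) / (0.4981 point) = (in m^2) 17.86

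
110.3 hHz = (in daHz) 1103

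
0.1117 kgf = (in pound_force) 0.2463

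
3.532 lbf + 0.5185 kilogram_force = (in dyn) 2.08e+06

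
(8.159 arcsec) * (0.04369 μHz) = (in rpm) 1.65e-11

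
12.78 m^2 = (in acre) 0.003158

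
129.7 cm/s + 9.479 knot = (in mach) 0.01813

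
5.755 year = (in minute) 3.025e+06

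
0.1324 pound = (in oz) 2.118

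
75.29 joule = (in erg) 7.529e+08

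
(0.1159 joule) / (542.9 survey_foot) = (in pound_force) 0.0001575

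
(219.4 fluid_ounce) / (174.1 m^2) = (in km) 3.727e-08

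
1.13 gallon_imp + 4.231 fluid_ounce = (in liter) 5.262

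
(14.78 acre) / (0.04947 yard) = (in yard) 1.446e+06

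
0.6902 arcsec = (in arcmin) 0.0115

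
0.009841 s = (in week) 1.627e-08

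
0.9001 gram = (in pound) 0.001984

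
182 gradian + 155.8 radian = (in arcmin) 5.454e+05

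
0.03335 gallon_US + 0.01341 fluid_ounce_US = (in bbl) 0.0007965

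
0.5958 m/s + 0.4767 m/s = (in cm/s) 107.2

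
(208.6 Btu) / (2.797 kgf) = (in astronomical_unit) 5.364e-08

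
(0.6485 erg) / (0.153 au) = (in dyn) 2.833e-13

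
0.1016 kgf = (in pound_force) 0.224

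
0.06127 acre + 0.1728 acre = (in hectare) 0.09472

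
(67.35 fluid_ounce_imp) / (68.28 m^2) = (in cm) 0.002803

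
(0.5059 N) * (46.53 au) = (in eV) 2.198e+31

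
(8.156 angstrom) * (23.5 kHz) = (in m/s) 1.917e-05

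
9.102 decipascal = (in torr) 0.006827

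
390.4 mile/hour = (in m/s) 174.5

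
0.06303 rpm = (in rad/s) 0.0066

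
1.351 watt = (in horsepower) 0.001812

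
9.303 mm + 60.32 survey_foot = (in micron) 1.839e+07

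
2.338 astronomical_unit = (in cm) 3.498e+13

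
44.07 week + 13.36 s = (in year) 0.8452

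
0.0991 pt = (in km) 3.496e-08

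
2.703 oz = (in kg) 0.07663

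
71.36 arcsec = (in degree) 0.01982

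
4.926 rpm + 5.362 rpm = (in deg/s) 61.73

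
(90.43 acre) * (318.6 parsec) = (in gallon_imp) 7.914e+26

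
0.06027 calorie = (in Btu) 0.000239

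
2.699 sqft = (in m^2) 0.2507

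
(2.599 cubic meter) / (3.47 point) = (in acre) 0.5246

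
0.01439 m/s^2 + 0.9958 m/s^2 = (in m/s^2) 1.01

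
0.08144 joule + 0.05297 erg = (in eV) 5.083e+17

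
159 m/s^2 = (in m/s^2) 159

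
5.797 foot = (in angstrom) 1.767e+10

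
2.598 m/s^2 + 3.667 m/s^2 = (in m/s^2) 6.265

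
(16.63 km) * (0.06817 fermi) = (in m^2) 1.134e-12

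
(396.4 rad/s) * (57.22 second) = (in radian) 2.268e+04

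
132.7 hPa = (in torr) 99.53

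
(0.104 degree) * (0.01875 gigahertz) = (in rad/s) 3.403e+04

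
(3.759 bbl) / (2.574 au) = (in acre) 3.835e-16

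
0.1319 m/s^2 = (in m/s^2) 0.1319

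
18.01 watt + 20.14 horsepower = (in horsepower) 20.16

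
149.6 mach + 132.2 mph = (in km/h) 1.836e+05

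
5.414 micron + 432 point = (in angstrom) 1.524e+09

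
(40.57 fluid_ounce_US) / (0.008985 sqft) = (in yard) 1.572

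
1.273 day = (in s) 1.1e+05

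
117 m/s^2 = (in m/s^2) 117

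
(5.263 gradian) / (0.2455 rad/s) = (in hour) 9.354e-05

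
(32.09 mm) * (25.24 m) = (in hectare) 8.1e-05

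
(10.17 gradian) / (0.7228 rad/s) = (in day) 2.558e-06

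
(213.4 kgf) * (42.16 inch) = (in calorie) 535.6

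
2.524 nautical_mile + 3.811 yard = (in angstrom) 4.678e+13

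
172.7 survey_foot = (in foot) 172.7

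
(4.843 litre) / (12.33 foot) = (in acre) 3.184e-07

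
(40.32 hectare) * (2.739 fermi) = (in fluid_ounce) 3.734e-05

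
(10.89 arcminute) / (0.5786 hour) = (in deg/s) 8.714e-05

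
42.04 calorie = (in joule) 175.9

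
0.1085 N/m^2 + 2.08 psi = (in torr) 107.6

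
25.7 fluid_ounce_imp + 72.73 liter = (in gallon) 19.41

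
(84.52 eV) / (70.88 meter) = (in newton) 1.91e-19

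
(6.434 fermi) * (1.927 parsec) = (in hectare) 0.03826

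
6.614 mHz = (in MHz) 6.614e-09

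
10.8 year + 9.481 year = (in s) 6.396e+08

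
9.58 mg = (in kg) 9.58e-06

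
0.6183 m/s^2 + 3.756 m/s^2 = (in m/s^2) 4.374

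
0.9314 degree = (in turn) 0.002587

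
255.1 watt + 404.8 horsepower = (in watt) 3.021e+05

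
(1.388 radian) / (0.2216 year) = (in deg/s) 1.138e-05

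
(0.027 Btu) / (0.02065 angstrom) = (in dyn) 1.379e+18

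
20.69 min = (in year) 3.936e-05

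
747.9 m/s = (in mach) 2.196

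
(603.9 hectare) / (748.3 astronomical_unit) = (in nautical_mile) 2.913e-11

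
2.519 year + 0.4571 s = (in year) 2.519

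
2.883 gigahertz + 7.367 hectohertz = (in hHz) 2.883e+07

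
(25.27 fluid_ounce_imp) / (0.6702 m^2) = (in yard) 0.001172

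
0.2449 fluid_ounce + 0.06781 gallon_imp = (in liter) 0.3155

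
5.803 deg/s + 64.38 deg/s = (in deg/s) 70.18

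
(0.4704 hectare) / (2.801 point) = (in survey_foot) 1.562e+07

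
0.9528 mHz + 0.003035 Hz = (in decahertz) 0.0003988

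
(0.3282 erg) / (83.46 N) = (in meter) 3.932e-10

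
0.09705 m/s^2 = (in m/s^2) 0.09705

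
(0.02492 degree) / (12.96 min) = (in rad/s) 5.593e-07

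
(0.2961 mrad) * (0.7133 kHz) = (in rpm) 2.017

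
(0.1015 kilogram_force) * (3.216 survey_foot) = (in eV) 6.09e+18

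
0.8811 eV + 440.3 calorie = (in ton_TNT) 4.403e-07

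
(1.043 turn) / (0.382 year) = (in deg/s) 3.117e-05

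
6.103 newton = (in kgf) 0.6223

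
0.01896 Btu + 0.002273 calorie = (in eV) 1.249e+20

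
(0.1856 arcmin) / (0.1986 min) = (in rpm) 4.327e-05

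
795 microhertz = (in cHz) 0.0795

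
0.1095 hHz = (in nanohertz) 1.095e+10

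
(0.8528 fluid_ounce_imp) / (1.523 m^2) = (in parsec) 5.156e-22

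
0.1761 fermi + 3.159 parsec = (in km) 9.748e+13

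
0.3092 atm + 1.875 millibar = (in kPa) 31.52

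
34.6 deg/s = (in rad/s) 0.6039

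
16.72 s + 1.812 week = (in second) 1.096e+06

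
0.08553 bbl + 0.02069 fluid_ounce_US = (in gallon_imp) 2.991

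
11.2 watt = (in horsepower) 0.01502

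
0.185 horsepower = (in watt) 138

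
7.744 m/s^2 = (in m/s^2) 7.744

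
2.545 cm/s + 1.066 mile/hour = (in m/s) 0.502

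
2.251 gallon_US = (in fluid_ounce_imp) 299.9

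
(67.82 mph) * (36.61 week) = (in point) 1.903e+12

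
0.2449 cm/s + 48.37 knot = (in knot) 48.37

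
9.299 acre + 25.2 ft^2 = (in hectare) 3.763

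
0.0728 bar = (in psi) 1.056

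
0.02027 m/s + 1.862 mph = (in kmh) 3.07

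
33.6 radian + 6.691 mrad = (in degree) 1926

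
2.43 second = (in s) 2.43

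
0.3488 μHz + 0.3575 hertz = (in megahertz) 3.575e-07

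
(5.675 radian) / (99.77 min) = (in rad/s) 0.000948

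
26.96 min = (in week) 0.002675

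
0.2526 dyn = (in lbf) 5.679e-07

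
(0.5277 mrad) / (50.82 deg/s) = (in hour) 1.653e-07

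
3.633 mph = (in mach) 0.00477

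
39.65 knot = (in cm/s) 2040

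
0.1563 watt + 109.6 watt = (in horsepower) 0.1472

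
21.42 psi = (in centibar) 147.7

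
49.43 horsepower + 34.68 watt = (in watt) 3.689e+04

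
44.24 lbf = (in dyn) 1.968e+07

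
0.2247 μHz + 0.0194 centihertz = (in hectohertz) 1.942e-06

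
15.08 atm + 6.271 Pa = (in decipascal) 1.528e+07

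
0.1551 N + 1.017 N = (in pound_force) 0.2635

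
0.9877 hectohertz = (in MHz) 9.877e-05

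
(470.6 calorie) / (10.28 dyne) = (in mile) 1.19e+04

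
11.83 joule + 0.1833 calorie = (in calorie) 3.011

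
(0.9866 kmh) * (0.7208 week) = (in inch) 4.704e+06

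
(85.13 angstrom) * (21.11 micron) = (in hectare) 1.797e-17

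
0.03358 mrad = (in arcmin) 0.1154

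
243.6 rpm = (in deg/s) 1462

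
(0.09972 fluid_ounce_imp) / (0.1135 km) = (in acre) 6.169e-12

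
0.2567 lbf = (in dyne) 1.142e+05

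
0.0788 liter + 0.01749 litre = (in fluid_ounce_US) 3.256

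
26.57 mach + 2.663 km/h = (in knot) 1.759e+04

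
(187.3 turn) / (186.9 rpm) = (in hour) 0.0167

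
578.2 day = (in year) 1.584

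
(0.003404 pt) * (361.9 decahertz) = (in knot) 0.008448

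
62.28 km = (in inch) 2.452e+06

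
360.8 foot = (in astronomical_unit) 7.351e-10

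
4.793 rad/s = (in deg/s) 274.6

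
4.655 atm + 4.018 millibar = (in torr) 3541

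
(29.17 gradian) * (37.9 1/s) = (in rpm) 165.8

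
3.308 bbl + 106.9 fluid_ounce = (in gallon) 139.8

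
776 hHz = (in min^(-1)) 4.656e+06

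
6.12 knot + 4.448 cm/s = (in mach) 0.009377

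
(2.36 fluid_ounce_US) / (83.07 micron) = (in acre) 0.0002076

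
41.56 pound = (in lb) 41.56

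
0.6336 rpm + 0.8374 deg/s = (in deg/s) 4.639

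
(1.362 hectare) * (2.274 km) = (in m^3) 3.097e+07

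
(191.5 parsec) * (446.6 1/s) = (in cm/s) 2.639e+23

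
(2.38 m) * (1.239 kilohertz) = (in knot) 5732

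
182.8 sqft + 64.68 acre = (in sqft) 2.818e+06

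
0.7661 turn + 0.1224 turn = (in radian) 5.583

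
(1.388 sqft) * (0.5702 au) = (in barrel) 6.918e+10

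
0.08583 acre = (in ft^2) 3739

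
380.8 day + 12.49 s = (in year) 1.043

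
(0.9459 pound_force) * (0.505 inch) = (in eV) 3.369e+17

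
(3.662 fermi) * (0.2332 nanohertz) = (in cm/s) 8.54e-23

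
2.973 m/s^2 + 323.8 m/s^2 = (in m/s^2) 326.8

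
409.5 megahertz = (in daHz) 4.095e+07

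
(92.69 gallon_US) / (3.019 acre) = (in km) 2.872e-08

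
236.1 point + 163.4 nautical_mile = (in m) 3.026e+05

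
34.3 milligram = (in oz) 0.00121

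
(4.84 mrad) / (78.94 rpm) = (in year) 1.857e-11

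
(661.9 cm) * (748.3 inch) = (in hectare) 0.01258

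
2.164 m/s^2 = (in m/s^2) 2.164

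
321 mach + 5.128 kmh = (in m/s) 1.093e+05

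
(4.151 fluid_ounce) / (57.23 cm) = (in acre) 5.3e-08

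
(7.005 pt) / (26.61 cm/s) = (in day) 1.075e-07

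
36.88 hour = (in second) 1.328e+05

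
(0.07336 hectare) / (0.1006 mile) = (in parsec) 1.468e-16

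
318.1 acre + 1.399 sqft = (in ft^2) 1.386e+07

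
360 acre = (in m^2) 1.457e+06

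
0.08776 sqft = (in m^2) 0.008153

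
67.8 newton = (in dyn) 6.78e+06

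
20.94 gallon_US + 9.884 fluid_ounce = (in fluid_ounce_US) 2690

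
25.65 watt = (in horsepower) 0.0344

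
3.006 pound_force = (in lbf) 3.006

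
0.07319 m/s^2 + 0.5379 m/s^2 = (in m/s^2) 0.6111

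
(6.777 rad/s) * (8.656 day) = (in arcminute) 1.742e+10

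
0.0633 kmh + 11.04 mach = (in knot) 7307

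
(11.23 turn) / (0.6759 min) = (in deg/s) 99.69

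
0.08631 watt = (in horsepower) 0.0001157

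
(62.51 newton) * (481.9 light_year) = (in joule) 2.85e+20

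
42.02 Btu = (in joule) 4.433e+04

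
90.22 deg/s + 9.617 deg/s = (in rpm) 16.64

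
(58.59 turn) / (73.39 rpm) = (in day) 0.0005544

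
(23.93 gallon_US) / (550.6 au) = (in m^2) 1.1e-15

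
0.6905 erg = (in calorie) 1.65e-08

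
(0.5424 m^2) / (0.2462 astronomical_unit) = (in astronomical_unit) 9.844e-23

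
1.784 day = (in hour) 42.82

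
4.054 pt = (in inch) 0.05631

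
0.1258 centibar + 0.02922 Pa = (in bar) 0.001258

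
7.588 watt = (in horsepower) 0.01018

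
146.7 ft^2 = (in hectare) 0.001363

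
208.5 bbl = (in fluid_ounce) 1.121e+06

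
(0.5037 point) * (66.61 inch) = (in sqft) 0.003236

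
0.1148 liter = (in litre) 0.1148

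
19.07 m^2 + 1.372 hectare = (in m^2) 1.374e+04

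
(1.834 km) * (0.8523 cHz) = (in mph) 34.97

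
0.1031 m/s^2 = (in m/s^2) 0.1031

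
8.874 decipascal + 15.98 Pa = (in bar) 0.0001687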